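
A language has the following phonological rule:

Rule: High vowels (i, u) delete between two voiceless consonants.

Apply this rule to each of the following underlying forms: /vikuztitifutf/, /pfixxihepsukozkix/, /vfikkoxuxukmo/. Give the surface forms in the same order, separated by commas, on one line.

/vikuztitifutf/: /i/ is a high vowel flanked by voiceless consonants /t/ and /t/, so it deletes. /i/ is a high vowel flanked by voiceless consonants /t/ and /f/, so it deletes. /u/ is a high vowel flanked by voiceless consonants /f/ and /t/, so it deletes. → [vikuzttftf].
/pfixxihepsukozkix/: /i/ is a high vowel flanked by voiceless consonants /f/ and /x/, so it deletes. /i/ is a high vowel flanked by voiceless consonants /x/ and /h/, so it deletes. /u/ is a high vowel flanked by voiceless consonants /s/ and /k/, so it deletes. /i/ is a high vowel flanked by voiceless consonants /k/ and /x/, so it deletes. → [pfxxhepskozkx].
/vfikkoxuxukmo/: /i/ is a high vowel flanked by voiceless consonants /f/ and /k/, so it deletes. /u/ is a high vowel flanked by voiceless consonants /x/ and /x/, so it deletes. /u/ is a high vowel flanked by voiceless consonants /x/ and /k/, so it deletes. → [vfkkoxxkmo].

vikuzttftf, pfxxhepskozkx, vfkkoxxkmo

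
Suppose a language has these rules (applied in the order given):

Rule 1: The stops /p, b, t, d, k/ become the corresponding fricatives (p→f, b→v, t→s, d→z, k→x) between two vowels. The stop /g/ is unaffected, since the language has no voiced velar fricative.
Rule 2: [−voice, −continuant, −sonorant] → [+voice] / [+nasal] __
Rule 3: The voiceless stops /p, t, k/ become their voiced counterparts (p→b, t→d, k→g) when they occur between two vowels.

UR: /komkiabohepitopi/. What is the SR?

komgiavohefisofi

Rule 1 (intervocalic spirantization): /b/ is a stop between vowels /a/ and /o/, so it spirantizes to the fricative [v]. /p/ is a stop between vowels /e/ and /i/, so it spirantizes to the fricative [f]. /t/ is a stop between vowels /i/ and /o/, so it spirantizes to the fricative [s]. /p/ is a stop between vowels /o/ and /i/, so it spirantizes to the fricative [f]. /komkiabohepitopi/ → komkiavohefisofi.
Rule 2 (post-nasal voicing): /k/ is a voiceless stop immediately after the nasal /m/, so it voices to [g]. /komkiavohefisofi/ → komgiavohefisofi.
Rule 3 (intervocalic voicing): no segment meets the environment; /komgiavohefisofi/ is unchanged.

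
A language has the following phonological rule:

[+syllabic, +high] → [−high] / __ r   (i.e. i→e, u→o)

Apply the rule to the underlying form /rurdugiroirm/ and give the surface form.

/u/ is a high vowel immediately before /r/, so it lowers to [o].
/i/ is a high vowel immediately before /r/, so it lowers to [e].
/i/ is a high vowel immediately before /r/, so it lowers to [e].
The other instance of /u/ does not occur in the required environment and remains unchanged.
Surface form: [rordugeroerm].

rordugeroerm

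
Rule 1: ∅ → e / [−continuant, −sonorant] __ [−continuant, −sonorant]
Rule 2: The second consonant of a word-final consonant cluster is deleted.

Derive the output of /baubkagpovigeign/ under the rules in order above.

baubekagepovigeig

Rule 1 (stop-cluster e-epenthesis): /b/ and /k/ form a stop–stop cluster, so [e] is inserted between them. /g/ and /p/ form a stop–stop cluster, so [e] is inserted between them. /baubkagpovigeign/ → baubekagepovigeign.
Rule 2 (final cluster simplification): /n/ is the second consonant of a word-final cluster /gn/, so it deletes. /baubekagepovigeign/ → baubekagepovigeig.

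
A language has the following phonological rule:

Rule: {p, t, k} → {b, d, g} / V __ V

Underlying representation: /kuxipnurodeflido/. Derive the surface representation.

kuxipnurodeflido

No segment of /kuxipnurodeflido/ meets the structural description of the rule, so the form surfaces unchanged.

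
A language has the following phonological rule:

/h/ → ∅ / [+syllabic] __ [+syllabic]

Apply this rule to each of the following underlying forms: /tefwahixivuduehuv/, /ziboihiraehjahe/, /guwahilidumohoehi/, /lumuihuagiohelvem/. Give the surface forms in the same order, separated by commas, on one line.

/tefwahixivuduehuv/: /h/ occurs between vowels /a/ and /i/, so it deletes. /h/ occurs between vowels /e/ and /u/, so it deletes. → [tefwaixivudueuv].
/ziboihiraehjahe/: /h/ occurs between vowels /i/ and /i/, so it deletes. /h/ occurs between vowels /a/ and /e/, so it deletes. → [ziboiiraehjae].
/guwahilidumohoehi/: /h/ occurs between vowels /a/ and /i/, so it deletes. /h/ occurs between vowels /o/ and /o/, so it deletes. /h/ occurs between vowels /e/ and /i/, so it deletes. → [guwailidumooei].
/lumuihuagiohelvem/: /h/ occurs between vowels /i/ and /u/, so it deletes. /h/ occurs between vowels /o/ and /e/, so it deletes. → [lumuiuagioelvem].

tefwaixivudueuv, ziboiiraehjae, guwailidumooei, lumuiuagioelvem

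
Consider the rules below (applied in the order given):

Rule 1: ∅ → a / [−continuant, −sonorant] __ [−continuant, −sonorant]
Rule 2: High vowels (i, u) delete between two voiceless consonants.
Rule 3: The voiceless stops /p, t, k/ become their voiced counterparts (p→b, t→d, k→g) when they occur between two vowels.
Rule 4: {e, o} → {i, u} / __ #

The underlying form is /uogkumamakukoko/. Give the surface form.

Rule 1 (stop-cluster a-epenthesis): /g/ and /k/ form a stop–stop cluster, so [a] is inserted between them. /uogkumamakukoko/ → uogakumamakukoko.
Rule 2 (high vowel syncope): /u/ is a high vowel flanked by voiceless consonants /k/ and /k/, so it deletes. /uogakumamakukoko/ → uogakumamakkoko.
Rule 3 (intervocalic voicing): /k/ is a voiceless stop between vowels /a/ and /u/, so it voices to [g]. /k/ is a voiceless stop between vowels /o/ and /o/, so it voices to [g]. /uogakumamakkoko/ → uogagumamakkogo.
Rule 4 (final vowel raising): /o/ is a mid vowel in word-final position, so it raises to [u]. /uogagumamakkogo/ → uogagumamakkogu.

uogagumamakkogu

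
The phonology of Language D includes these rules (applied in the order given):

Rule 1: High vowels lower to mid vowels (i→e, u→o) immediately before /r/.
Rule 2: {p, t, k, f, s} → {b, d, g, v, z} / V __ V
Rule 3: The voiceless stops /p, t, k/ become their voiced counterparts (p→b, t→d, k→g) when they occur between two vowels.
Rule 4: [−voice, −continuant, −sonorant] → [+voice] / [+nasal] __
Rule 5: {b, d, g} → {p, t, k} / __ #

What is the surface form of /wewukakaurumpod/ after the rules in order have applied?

Rule 1 (pre-rhotic lowering): /u/ is a high vowel immediately before /r/, so it lowers to [o]. /wewukakaurumpod/ → wewukakaorumpod.
Rule 2 (intervocalic voicing): /k/ is a voiceless obstruent between vowels /u/ and /a/, so it voices to [g]. /k/ is a voiceless obstruent between vowels /a/ and /a/, so it voices to [g]. /wewukakaorumpod/ → wewugagaorumpod.
Rule 3 (intervocalic voicing): no segment meets the environment; /wewugagaorumpod/ is unchanged.
Rule 4 (post-nasal voicing): /p/ is a voiceless stop immediately after the nasal /m/, so it voices to [b]. /wewugagaorumpod/ → wewugagaorumbod.
Rule 5 (final devoicing): /d/ is a voiced stop in word-final position, so it devoices to [t]. /wewugagaorumbod/ → wewugagaorumbot.

wewugagaorumbot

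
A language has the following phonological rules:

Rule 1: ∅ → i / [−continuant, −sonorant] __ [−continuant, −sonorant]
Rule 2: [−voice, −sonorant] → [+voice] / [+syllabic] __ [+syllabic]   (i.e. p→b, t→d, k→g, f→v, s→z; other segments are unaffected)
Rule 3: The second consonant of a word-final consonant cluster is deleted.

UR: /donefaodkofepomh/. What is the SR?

donevaodigovebom

Rule 1 (stop-cluster i-epenthesis): /d/ and /k/ form a stop–stop cluster, so [i] is inserted between them. /donefaodkofepomh/ → donefaodikofepomh.
Rule 2 (intervocalic voicing): /f/ is a voiceless obstruent between vowels /e/ and /a/, so it voices to [v]. /k/ is a voiceless obstruent between vowels /i/ and /o/, so it voices to [g]. /f/ is a voiceless obstruent between vowels /o/ and /e/, so it voices to [v]. /p/ is a voiceless obstruent between vowels /e/ and /o/, so it voices to [b]. /donefaodikofepomh/ → donevaodigovebomh.
Rule 3 (final cluster simplification): /h/ is the second consonant of a word-final cluster /mh/, so it deletes. /donevaodigovebomh/ → donevaodigovebom.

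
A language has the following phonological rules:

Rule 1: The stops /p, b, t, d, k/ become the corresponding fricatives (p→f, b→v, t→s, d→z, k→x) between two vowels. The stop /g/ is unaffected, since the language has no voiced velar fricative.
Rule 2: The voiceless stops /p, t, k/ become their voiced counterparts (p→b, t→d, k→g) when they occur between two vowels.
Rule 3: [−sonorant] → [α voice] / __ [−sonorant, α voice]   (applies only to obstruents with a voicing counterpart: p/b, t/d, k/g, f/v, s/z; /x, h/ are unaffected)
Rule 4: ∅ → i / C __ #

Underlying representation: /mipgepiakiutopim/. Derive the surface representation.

Rule 1 (intervocalic spirantization): /p/ is a stop between vowels /e/ and /i/, so it spirantizes to the fricative [f]. /k/ is a stop between vowels /a/ and /i/, so it spirantizes to the fricative [x]. /t/ is a stop between vowels /u/ and /o/, so it spirantizes to the fricative [s]. /p/ is a stop between vowels /o/ and /i/, so it spirantizes to the fricative [f]. /mipgepiakiutopim/ → mipgefiaxiusofim.
Rule 2 (intervocalic voicing): no segment meets the environment; /mipgefiaxiusofim/ is unchanged.
Rule 3 (regressive voicing assimilation): /p/ precedes the voiced obstruent /g/, so it voices to [b] by assimilation. /mipgefiaxiusofim/ → mibgefiaxiusofim.
Rule 4 (final i-epenthesis): the form ends in the consonant /m/, so [i] is inserted word-finally. /mibgefiaxiusofim/ → mibgefiaxiusofimi.

mibgefiaxiusofimi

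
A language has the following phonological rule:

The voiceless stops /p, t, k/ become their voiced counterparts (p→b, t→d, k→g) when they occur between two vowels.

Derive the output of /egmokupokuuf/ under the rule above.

/k/ is a voiceless stop between vowels /o/ and /u/, so it voices to [g].
/p/ is a voiceless stop between vowels /u/ and /o/, so it voices to [b].
/k/ is a voiceless stop between vowels /o/ and /u/, so it voices to [g].
Surface form: [egmoguboguuf].

egmoguboguuf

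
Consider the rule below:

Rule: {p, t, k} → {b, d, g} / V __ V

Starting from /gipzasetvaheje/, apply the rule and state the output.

gipzasetvaheje

No segment of /gipzasetvaheje/ meets the structural description of the rule, so the form surfaces unchanged.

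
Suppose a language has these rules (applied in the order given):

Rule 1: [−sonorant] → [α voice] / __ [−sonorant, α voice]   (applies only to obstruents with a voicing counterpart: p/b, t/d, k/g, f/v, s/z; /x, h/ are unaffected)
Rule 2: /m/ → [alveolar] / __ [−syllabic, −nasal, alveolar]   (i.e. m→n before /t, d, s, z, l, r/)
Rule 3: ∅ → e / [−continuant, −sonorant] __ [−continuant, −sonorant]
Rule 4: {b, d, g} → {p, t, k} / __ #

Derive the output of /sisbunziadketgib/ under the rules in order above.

sizbunziatekedegip

Rule 1 (regressive voicing assimilation): /s/ precedes the voiced obstruent /b/, so it voices to [z] by assimilation. /d/ precedes the voiceless obstruent /k/, so it devoices to [t] by assimilation. /t/ precedes the voiced obstruent /g/, so it voices to [d] by assimilation. /sisbunziadketgib/ → sizbunziatkedgib.
Rule 2 (nasal place assimilation): no segment meets the environment; /sizbunziatkedgib/ is unchanged.
Rule 3 (stop-cluster e-epenthesis): /t/ and /k/ form a stop–stop cluster, so [e] is inserted between them. /d/ and /g/ form a stop–stop cluster, so [e] is inserted between them. /sizbunziatkedgib/ → sizbunziatekedegib.
Rule 4 (final devoicing): /b/ is a voiced stop in word-final position, so it devoices to [p]. /sizbunziatekedegib/ → sizbunziatekedegip.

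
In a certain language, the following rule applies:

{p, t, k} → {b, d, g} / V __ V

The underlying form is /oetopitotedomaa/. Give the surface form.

/t/ is a voiceless stop between vowels /e/ and /o/, so it voices to [d].
/p/ is a voiceless stop between vowels /o/ and /i/, so it voices to [b].
/t/ is a voiceless stop between vowels /i/ and /o/, so it voices to [d].
/t/ is a voiceless stop between vowels /o/ and /e/, so it voices to [d].
Surface form: [oedobidodedomaa].

oedobidodedomaa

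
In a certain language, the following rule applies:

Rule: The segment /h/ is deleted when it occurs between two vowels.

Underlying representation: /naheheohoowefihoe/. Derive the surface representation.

/h/ occurs between vowels /a/ and /e/, so it deletes.
/h/ occurs between vowels /e/ and /e/, so it deletes.
/h/ occurs between vowels /o/ and /o/, so it deletes.
/h/ occurs between vowels /i/ and /o/, so it deletes.
Surface form: [naeeooowefioe].

naeeooowefioe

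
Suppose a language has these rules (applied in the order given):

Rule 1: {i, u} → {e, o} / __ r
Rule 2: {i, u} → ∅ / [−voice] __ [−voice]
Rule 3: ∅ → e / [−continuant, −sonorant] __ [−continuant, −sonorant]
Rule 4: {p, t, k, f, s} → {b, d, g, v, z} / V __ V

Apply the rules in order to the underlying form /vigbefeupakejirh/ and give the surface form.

vigebeveubagejerh

Rule 1 (pre-rhotic lowering): /i/ is a high vowel immediately before /r/, so it lowers to [e]. /vigbefeupakejirh/ → vigbefeupakejerh.
Rule 2 (high vowel syncope): no segment meets the environment; /vigbefeupakejerh/ is unchanged.
Rule 3 (stop-cluster e-epenthesis): /g/ and /b/ form a stop–stop cluster, so [e] is inserted between them. /vigbefeupakejerh/ → vigebefeupakejerh.
Rule 4 (intervocalic voicing): /f/ is a voiceless obstruent between vowels /e/ and /e/, so it voices to [v]. /p/ is a voiceless obstruent between vowels /u/ and /a/, so it voices to [b]. /k/ is a voiceless obstruent between vowels /a/ and /e/, so it voices to [g]. /vigebefeupakejerh/ → vigebeveubagejerh.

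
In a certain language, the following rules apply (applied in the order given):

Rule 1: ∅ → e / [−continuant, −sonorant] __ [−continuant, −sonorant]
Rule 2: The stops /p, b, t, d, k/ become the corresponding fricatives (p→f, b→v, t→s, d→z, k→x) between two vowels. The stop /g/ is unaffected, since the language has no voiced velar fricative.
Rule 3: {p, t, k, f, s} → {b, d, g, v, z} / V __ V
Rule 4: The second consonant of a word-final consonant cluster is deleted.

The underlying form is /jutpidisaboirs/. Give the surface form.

Rule 1 (stop-cluster e-epenthesis): /t/ and /p/ form a stop–stop cluster, so [e] is inserted between them. /jutpidisaboirs/ → jutepidisaboirs.
Rule 2 (intervocalic spirantization): /t/ is a stop between vowels /u/ and /e/, so it spirantizes to the fricative [s]. /p/ is a stop between vowels /e/ and /i/, so it spirantizes to the fricative [f]. /d/ is a stop between vowels /i/ and /i/, so it spirantizes to the fricative [z]. /b/ is a stop between vowels /a/ and /o/, so it spirantizes to the fricative [v]. /jutepidisaboirs/ → jusefizisavoirs.
Rule 3 (intervocalic voicing): /s/ is a voiceless obstruent between vowels /u/ and /e/, so it voices to [z]. /f/ is a voiceless obstruent between vowels /e/ and /i/, so it voices to [v]. /s/ is a voiceless obstruent between vowels /i/ and /a/, so it voices to [z]. /jusefizisavoirs/ → juzevizizavoirs.
Rule 4 (final cluster simplification): /s/ is the second consonant of a word-final cluster /rs/, so it deletes. /juzevizizavoirs/ → juzevizizavoir.

juzevizizavoir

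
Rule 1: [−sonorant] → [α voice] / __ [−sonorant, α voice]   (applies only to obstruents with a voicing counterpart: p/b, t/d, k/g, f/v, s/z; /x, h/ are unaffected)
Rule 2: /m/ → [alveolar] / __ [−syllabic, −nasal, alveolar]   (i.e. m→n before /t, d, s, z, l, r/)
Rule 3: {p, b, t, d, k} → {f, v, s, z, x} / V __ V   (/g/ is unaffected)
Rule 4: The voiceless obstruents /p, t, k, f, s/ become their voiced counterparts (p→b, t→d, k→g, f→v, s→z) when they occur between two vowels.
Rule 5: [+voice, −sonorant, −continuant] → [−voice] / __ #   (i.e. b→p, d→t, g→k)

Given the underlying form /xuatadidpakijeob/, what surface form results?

xuazazitpaxijeop

Rule 1 (regressive voicing assimilation): /d/ precedes the voiceless obstruent /p/, so it devoices to [t] by assimilation. /xuatadidpakijeob/ → xuataditpakijeob.
Rule 2 (nasal place assimilation): no segment meets the environment; /xuataditpakijeob/ is unchanged.
Rule 3 (intervocalic spirantization): /t/ is a stop between vowels /a/ and /a/, so it spirantizes to the fricative [s]. /d/ is a stop between vowels /a/ and /i/, so it spirantizes to the fricative [z]. /k/ is a stop between vowels /a/ and /i/, so it spirantizes to the fricative [x]. /xuataditpakijeob/ → xuasazitpaxijeob.
Rule 4 (intervocalic voicing): /s/ is a voiceless obstruent between vowels /a/ and /a/, so it voices to [z]. /xuasazitpaxijeob/ → xuazazitpaxijeob.
Rule 5 (final devoicing): /b/ is a voiced stop in word-final position, so it devoices to [p]. /xuazazitpaxijeob/ → xuazazitpaxijeop.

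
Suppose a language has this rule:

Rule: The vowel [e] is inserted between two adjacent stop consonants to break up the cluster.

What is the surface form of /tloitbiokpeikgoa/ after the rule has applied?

/t/ and /b/ form a stop–stop cluster, so [e] is inserted between them.
/k/ and /p/ form a stop–stop cluster, so [e] is inserted between them.
/k/ and /g/ form a stop–stop cluster, so [e] is inserted between them.
Surface form: [tloitebiokepeikegoa].

tloitebiokepeikegoa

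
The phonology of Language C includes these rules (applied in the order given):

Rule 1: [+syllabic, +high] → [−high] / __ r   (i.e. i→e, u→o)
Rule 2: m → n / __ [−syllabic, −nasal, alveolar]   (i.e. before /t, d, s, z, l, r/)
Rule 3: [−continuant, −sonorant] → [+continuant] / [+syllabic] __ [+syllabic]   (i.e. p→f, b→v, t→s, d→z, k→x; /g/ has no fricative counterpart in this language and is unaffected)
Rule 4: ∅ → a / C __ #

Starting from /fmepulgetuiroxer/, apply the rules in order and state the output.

Rule 1 (pre-rhotic lowering): /i/ is a high vowel immediately before /r/, so it lowers to [e]. /fmepulgetuiroxer/ → fmepulgetueroxer.
Rule 2 (nasal place assimilation): no segment meets the environment; /fmepulgetueroxer/ is unchanged.
Rule 3 (intervocalic spirantization): /p/ is a stop between vowels /e/ and /u/, so it spirantizes to the fricative [f]. /t/ is a stop between vowels /e/ and /u/, so it spirantizes to the fricative [s]. /fmepulgetueroxer/ → fmefulgesueroxer.
Rule 4 (final a-epenthesis): the form ends in the consonant /r/, so [a] is inserted word-finally. /fmefulgesueroxer/ → fmefulgesueroxera.

fmefulgesueroxera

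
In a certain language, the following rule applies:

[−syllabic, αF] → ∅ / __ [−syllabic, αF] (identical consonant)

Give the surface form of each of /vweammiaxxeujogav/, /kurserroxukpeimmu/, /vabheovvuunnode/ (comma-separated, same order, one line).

vweamiaxeujogav, kurseroxukpeimu, vabheovuunode

/vweammiaxxeujogav/: /mm/ is a geminate; the first /m/ deletes. /xx/ is a geminate; the first /x/ deletes. → [vweamiaxeujogav].
/kurserroxukpeimmu/: /rr/ is a geminate; the first /r/ deletes. /mm/ is a geminate; the first /m/ deletes. → [kurseroxukpeimu].
/vabheovvuunnode/: /vv/ is a geminate; the first /v/ deletes. /nn/ is a geminate; the first /n/ deletes. → [vabheovuunode].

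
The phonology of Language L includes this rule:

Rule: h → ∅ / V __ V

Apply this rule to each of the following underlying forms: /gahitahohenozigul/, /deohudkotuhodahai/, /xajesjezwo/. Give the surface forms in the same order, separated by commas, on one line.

gaitaoenozigul, deoudkotuodaai, xajesjezwo

/gahitahohenozigul/: /h/ occurs between vowels /a/ and /i/, so it deletes. /h/ occurs between vowels /a/ and /o/, so it deletes. /h/ occurs between vowels /o/ and /e/, so it deletes. → [gaitaoenozigul].
/deohudkotuhodahai/: /h/ occurs between vowels /o/ and /u/, so it deletes. /h/ occurs between vowels /u/ and /o/, so it deletes. /h/ occurs between vowels /a/ and /a/, so it deletes. → [deoudkotuodaai].
/xajesjezwo/: the rule's environment is not met; surfaces unchanged as [xajesjezwo].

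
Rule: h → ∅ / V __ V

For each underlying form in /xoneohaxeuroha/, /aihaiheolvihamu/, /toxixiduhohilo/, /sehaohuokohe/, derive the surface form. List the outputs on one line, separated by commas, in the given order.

xoneoaxeuroa, aiaieolviamu, toxixiduoilo, seaouokoe

/xoneohaxeuroha/: /h/ occurs between vowels /o/ and /a/, so it deletes. /h/ occurs between vowels /o/ and /a/, so it deletes. → [xoneoaxeuroa].
/aihaiheolvihamu/: /h/ occurs between vowels /i/ and /a/, so it deletes. /h/ occurs between vowels /i/ and /e/, so it deletes. /h/ occurs between vowels /i/ and /a/, so it deletes. → [aiaieolviamu].
/toxixiduhohilo/: /h/ occurs between vowels /u/ and /o/, so it deletes. /h/ occurs between vowels /o/ and /i/, so it deletes. → [toxixiduoilo].
/sehaohuokohe/: /h/ occurs between vowels /e/ and /a/, so it deletes. /h/ occurs between vowels /o/ and /u/, so it deletes. /h/ occurs between vowels /o/ and /e/, so it deletes. → [seaouokoe].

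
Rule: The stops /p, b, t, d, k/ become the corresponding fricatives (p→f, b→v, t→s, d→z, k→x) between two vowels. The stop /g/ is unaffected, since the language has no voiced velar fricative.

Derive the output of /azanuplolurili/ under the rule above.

azanuplolurili

No segment of /azanuplolurili/ meets the structural description of the rule, so the form surfaces unchanged.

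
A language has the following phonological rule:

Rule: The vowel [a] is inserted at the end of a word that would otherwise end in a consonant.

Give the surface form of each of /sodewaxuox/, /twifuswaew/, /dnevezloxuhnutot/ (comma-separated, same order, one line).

/sodewaxuox/: the form ends in the consonant /x/, so [a] is inserted word-finally. → [sodewaxuoxa].
/twifuswaew/: the form ends in the consonant /w/, so [a] is inserted word-finally. → [twifuswaewa].
/dnevezloxuhnutot/: the form ends in the consonant /t/, so [a] is inserted word-finally. → [dnevezloxuhnutota].

sodewaxuoxa, twifuswaewa, dnevezloxuhnutota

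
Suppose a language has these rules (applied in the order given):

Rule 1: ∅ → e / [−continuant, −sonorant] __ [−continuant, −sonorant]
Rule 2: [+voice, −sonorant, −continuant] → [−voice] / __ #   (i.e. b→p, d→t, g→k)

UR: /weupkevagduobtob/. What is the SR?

Rule 1 (stop-cluster e-epenthesis): /p/ and /k/ form a stop–stop cluster, so [e] is inserted between them. /g/ and /d/ form a stop–stop cluster, so [e] is inserted between them. /b/ and /t/ form a stop–stop cluster, so [e] is inserted between them. /weupkevagduobtob/ → weupekevageduobetob.
Rule 2 (final devoicing): /b/ is a voiced stop in word-final position, so it devoices to [p]. /weupekevageduobetob/ → weupekevageduobetop.

weupekevageduobetop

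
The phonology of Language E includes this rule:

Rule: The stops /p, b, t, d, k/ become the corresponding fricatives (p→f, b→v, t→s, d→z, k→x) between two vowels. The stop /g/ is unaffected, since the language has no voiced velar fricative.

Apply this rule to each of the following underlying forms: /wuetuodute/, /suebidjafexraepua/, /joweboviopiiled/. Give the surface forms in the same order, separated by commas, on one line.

wuesuozuse, suevidjafexraefua, jowevoviofiiled

/wuetuodute/: /t/ is a stop between vowels /e/ and /u/, so it spirantizes to the fricative [s]. /d/ is a stop between vowels /o/ and /u/, so it spirantizes to the fricative [z]. /t/ is a stop between vowels /u/ and /e/, so it spirantizes to the fricative [s]. → [wuesuozuse].
/suebidjafexraepua/: /b/ is a stop between vowels /e/ and /i/, so it spirantizes to the fricative [v]. /p/ is a stop between vowels /e/ and /u/, so it spirantizes to the fricative [f]. → [suevidjafexraefua].
/joweboviopiiled/: /b/ is a stop between vowels /e/ and /o/, so it spirantizes to the fricative [v]. /p/ is a stop between vowels /o/ and /i/, so it spirantizes to the fricative [f]. → [jowevoviofiiled].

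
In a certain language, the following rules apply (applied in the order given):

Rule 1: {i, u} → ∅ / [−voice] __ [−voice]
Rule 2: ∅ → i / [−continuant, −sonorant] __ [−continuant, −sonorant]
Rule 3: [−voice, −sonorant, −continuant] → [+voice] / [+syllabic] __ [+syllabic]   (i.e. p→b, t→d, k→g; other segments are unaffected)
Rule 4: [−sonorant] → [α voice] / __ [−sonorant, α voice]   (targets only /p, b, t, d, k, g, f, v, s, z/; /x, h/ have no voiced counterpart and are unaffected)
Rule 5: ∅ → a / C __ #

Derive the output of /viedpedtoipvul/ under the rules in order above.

Rule 1 (high vowel syncope): no segment meets the environment; /viedpedtoipvul/ is unchanged.
Rule 2 (stop-cluster i-epenthesis): /d/ and /p/ form a stop–stop cluster, so [i] is inserted between them. /d/ and /t/ form a stop–stop cluster, so [i] is inserted between them. /viedpedtoipvul/ → viedipeditoipvul.
Rule 3 (intervocalic voicing): /p/ is a voiceless stop between vowels /i/ and /e/, so it voices to [b]. /t/ is a voiceless stop between vowels /i/ and /o/, so it voices to [d]. /viedipeditoipvul/ → viedibedidoipvul.
Rule 4 (regressive voicing assimilation): /p/ precedes the voiced obstruent /v/, so it voices to [b] by assimilation. /viedibedidoipvul/ → viedibedidoibvul.
Rule 5 (final a-epenthesis): the form ends in the consonant /l/, so [a] is inserted word-finally. /viedibedidoibvul/ → viedibedidoibvula.

viedibedidoibvula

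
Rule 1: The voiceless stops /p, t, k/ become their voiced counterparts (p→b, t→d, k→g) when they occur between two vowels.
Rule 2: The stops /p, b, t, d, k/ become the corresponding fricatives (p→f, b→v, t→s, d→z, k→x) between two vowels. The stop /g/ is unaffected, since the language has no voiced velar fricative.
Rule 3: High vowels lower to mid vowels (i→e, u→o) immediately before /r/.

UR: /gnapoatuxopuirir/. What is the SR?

Rule 1 (intervocalic voicing): /p/ is a voiceless stop between vowels /a/ and /o/, so it voices to [b]. /t/ is a voiceless stop between vowels /a/ and /u/, so it voices to [d]. /p/ is a voiceless stop between vowels /o/ and /u/, so it voices to [b]. /gnapoatuxopuirir/ → gnaboaduxobuirir.
Rule 2 (intervocalic spirantization): /b/ is a stop between vowels /a/ and /o/, so it spirantizes to the fricative [v]. /d/ is a stop between vowels /a/ and /u/, so it spirantizes to the fricative [z]. /b/ is a stop between vowels /o/ and /u/, so it spirantizes to the fricative [v]. /gnaboaduxobuirir/ → gnavoazuxovuirir.
Rule 3 (pre-rhotic lowering): /i/ is a high vowel immediately before /r/, so it lowers to [e]. /i/ is a high vowel immediately before /r/, so it lowers to [e]. /gnavoazuxovuirir/ → gnavoazuxovuerer.

gnavoazuxovuerer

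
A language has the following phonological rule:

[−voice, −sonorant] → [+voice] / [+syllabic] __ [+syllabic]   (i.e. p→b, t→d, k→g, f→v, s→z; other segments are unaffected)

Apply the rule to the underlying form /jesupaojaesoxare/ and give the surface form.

/s/ is a voiceless obstruent between vowels /e/ and /u/, so it voices to [z].
/p/ is a voiceless obstruent between vowels /u/ and /a/, so it voices to [b].
/s/ is a voiceless obstruent between vowels /e/ and /o/, so it voices to [z].
Surface form: [jezubaojaezoxare].

jezubaojaezoxare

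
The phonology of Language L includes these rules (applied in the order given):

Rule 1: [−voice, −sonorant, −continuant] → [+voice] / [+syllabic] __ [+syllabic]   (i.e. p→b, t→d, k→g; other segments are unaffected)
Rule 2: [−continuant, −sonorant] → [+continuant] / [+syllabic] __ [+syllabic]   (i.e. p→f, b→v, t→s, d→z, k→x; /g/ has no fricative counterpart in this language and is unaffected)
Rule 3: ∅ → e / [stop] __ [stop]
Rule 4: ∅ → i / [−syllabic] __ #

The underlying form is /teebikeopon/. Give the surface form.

teevigeovoni

Rule 1 (intervocalic voicing): /k/ is a voiceless stop between vowels /i/ and /e/, so it voices to [g]. /p/ is a voiceless stop between vowels /o/ and /o/, so it voices to [b]. /teebikeopon/ → teebigeobon.
Rule 2 (intervocalic spirantization): /b/ is a stop between vowels /e/ and /i/, so it spirantizes to the fricative [v]. /b/ is a stop between vowels /o/ and /o/, so it spirantizes to the fricative [v]. /teebigeobon/ → teevigeovon.
Rule 3 (stop-cluster e-epenthesis): no segment meets the environment; /teevigeovon/ is unchanged.
Rule 4 (final i-epenthesis): the form ends in the consonant /n/, so [i] is inserted word-finally. /teevigeovon/ → teevigeovoni.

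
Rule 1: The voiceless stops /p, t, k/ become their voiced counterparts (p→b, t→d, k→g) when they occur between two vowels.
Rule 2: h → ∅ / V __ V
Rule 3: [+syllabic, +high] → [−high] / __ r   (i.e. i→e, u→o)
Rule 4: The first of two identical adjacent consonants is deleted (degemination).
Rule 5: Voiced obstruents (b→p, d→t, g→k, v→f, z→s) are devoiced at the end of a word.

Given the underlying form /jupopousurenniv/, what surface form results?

Rule 1 (intervocalic voicing): /p/ is a voiceless stop between vowels /u/ and /o/, so it voices to [b]. /p/ is a voiceless stop between vowels /o/ and /o/, so it voices to [b]. /jupopousurenniv/ → jubobousurenniv.
Rule 2 (intervocalic h-deletion): no segment meets the environment; /jubobousurenniv/ is unchanged.
Rule 3 (pre-rhotic lowering): /u/ is a high vowel immediately before /r/, so it lowers to [o]. /jubobousurenniv/ → jubobousorenniv.
Rule 4 (degemination): /nn/ is a geminate; the first /n/ deletes. /jubobousorenniv/ → jubobousoreniv.
Rule 5 (final devoicing): /v/ is a voiced obstruent in word-final position, so it devoices to [f]. /jubobousoreniv/ → jubobousorenif.

jubobousorenif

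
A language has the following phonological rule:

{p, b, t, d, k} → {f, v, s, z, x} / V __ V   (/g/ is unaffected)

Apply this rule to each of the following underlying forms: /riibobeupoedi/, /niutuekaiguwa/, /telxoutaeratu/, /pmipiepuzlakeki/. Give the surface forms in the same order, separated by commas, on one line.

riivoveufoezi, niusuexaiguwa, telxousaerasu, pmifiefuzlaxexi

/riibobeupoedi/: /b/ is a stop between vowels /i/ and /o/, so it spirantizes to the fricative [v]. /b/ is a stop between vowels /o/ and /e/, so it spirantizes to the fricative [v]. /p/ is a stop between vowels /u/ and /o/, so it spirantizes to the fricative [f]. /d/ is a stop between vowels /e/ and /i/, so it spirantizes to the fricative [z]. → [riivoveufoezi].
/niutuekaiguwa/: /t/ is a stop between vowels /u/ and /u/, so it spirantizes to the fricative [s]. /k/ is a stop between vowels /e/ and /a/, so it spirantizes to the fricative [x]. → [niusuexaiguwa].
/telxoutaeratu/: /t/ is a stop between vowels /u/ and /a/, so it spirantizes to the fricative [s]. /t/ is a stop between vowels /a/ and /u/, so it spirantizes to the fricative [s]. → [telxousaerasu].
/pmipiepuzlakeki/: /p/ is a stop between vowels /i/ and /i/, so it spirantizes to the fricative [f]. /p/ is a stop between vowels /e/ and /u/, so it spirantizes to the fricative [f]. /k/ is a stop between vowels /a/ and /e/, so it spirantizes to the fricative [x]. /k/ is a stop between vowels /e/ and /i/, so it spirantizes to the fricative [x]. → [pmifiefuzlaxexi].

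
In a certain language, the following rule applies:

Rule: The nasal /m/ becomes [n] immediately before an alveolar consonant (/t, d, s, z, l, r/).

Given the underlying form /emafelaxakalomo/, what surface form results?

emafelaxakalomo

No segment of /emafelaxakalomo/ meets the structural description of the rule, so the form surfaces unchanged.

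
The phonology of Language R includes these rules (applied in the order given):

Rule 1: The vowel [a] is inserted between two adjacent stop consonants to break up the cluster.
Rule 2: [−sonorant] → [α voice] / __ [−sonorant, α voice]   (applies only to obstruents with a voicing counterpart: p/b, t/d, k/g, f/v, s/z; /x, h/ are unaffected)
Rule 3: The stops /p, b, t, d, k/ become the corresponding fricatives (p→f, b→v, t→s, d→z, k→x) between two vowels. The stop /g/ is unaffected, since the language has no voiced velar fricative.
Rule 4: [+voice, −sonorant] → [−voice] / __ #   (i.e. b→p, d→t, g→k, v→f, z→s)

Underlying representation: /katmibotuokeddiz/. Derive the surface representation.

Rule 1 (stop-cluster a-epenthesis): /d/ and /d/ form a stop–stop cluster, so [a] is inserted between them. /katmibotuokeddiz/ → katmibotuokedadiz.
Rule 2 (regressive voicing assimilation): no segment meets the environment; /katmibotuokedadiz/ is unchanged.
Rule 3 (intervocalic spirantization): /b/ is a stop between vowels /i/ and /o/, so it spirantizes to the fricative [v]. /t/ is a stop between vowels /o/ and /u/, so it spirantizes to the fricative [s]. /k/ is a stop between vowels /o/ and /e/, so it spirantizes to the fricative [x]. /d/ is a stop between vowels /e/ and /a/, so it spirantizes to the fricative [z]. /d/ is a stop between vowels /a/ and /i/, so it spirantizes to the fricative [z]. /katmibotuokedadiz/ → katmivosuoxezaziz.
Rule 4 (final devoicing): /z/ is a voiced obstruent in word-final position, so it devoices to [s]. /katmivosuoxezaziz/ → katmivosuoxezazis.

katmivosuoxezazis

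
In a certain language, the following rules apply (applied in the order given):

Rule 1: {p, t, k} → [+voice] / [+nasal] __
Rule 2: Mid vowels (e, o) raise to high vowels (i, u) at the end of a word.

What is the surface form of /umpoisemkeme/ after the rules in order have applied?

umboisemgemi

Rule 1 (post-nasal voicing): /p/ is a voiceless stop immediately after the nasal /m/, so it voices to [b]. /k/ is a voiceless stop immediately after the nasal /m/, so it voices to [g]. /umpoisemkeme/ → umboisemgeme.
Rule 2 (final vowel raising): /e/ is a mid vowel in word-final position, so it raises to [i]. /umboisemgeme/ → umboisemgemi.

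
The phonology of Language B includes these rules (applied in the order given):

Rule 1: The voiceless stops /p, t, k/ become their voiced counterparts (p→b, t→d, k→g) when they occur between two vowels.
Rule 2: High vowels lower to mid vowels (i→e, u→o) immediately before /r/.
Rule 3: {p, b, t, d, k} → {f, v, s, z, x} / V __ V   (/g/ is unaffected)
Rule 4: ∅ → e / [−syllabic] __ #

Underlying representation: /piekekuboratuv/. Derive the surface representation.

Rule 1 (intervocalic voicing): /k/ is a voiceless stop between vowels /e/ and /e/, so it voices to [g]. /k/ is a voiceless stop between vowels /e/ and /u/, so it voices to [g]. /t/ is a voiceless stop between vowels /a/ and /u/, so it voices to [d]. /piekekuboratuv/ → piegeguboraduv.
Rule 2 (pre-rhotic lowering): no segment meets the environment; /piegeguboraduv/ is unchanged.
Rule 3 (intervocalic spirantization): /b/ is a stop between vowels /u/ and /o/, so it spirantizes to the fricative [v]. /d/ is a stop between vowels /a/ and /u/, so it spirantizes to the fricative [z]. /piegeguboraduv/ → piegeguvorazuv.
Rule 4 (final e-epenthesis): the form ends in the consonant /v/, so [e] is inserted word-finally. /piegeguvorazuv/ → piegeguvorazuve.

piegeguvorazuve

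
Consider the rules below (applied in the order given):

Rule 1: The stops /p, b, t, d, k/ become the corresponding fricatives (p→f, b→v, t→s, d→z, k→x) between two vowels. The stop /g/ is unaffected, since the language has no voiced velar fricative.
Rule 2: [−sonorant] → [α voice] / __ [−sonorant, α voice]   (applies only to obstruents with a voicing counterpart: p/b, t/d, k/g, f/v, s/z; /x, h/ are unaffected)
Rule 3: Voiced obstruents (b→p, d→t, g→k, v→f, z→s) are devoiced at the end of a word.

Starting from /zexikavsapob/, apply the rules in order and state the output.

Rule 1 (intervocalic spirantization): /k/ is a stop between vowels /i/ and /a/, so it spirantizes to the fricative [x]. /p/ is a stop between vowels /a/ and /o/, so it spirantizes to the fricative [f]. /zexikavsapob/ → zexixavsafob.
Rule 2 (regressive voicing assimilation): /v/ precedes the voiceless obstruent /s/, so it devoices to [f] by assimilation. /zexixavsafob/ → zexixafsafob.
Rule 3 (final devoicing): /b/ is a voiced obstruent in word-final position, so it devoices to [p]. /zexixafsafob/ → zexixafsafop.

zexixafsafop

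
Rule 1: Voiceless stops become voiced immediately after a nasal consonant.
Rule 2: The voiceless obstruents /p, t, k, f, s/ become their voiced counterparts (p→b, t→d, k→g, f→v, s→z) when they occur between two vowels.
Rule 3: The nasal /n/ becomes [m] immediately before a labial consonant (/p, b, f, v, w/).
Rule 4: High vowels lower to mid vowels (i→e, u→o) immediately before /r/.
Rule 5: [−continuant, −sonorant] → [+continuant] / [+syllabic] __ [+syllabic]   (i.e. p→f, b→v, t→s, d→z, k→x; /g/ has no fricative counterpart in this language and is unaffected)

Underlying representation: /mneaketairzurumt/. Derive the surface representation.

Rule 1 (post-nasal voicing): /t/ is a voiceless stop immediately after the nasal /m/, so it voices to [d]. /mneaketairzurumt/ → mneaketairzurumd.
Rule 2 (intervocalic voicing): /k/ is a voiceless obstruent between vowels /a/ and /e/, so it voices to [g]. /t/ is a voiceless obstruent between vowels /e/ and /a/, so it voices to [d]. /mneaketairzurumd/ → mneagedairzurumd.
Rule 3 (nasal place assimilation): no segment meets the environment; /mneagedairzurumd/ is unchanged.
Rule 4 (pre-rhotic lowering): /i/ is a high vowel immediately before /r/, so it lowers to [e]. /u/ is a high vowel immediately before /r/, so it lowers to [o]. /mneagedairzurumd/ → mneagedaerzorumd.
Rule 5 (intervocalic spirantization): /d/ is a stop between vowels /e/ and /a/, so it spirantizes to the fricative [z]. /mneagedaerzorumd/ → mneagezaerzorumd.

mneagezaerzorumd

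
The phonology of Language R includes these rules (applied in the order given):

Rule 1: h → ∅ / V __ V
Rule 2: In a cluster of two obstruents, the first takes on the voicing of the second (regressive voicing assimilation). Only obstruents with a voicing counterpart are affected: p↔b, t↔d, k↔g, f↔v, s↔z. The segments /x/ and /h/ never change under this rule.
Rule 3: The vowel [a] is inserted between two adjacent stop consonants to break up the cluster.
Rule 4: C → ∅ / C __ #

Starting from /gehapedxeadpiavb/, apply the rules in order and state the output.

geapetxeatapiav

Rule 1 (intervocalic h-deletion): /h/ occurs between vowels /e/ and /a/, so it deletes. /gehapedxeadpiavb/ → geapedxeadpiavb.
Rule 2 (regressive voicing assimilation): /d/ precedes the voiceless obstruent /x/, so it devoices to [t] by assimilation. /d/ precedes the voiceless obstruent /p/, so it devoices to [t] by assimilation. /geapedxeadpiavb/ → geapetxeatpiavb.
Rule 3 (stop-cluster a-epenthesis): /t/ and /p/ form a stop–stop cluster, so [a] is inserted between them. /geapetxeatpiavb/ → geapetxeatapiavb.
Rule 4 (final cluster simplification): /b/ is the second consonant of a word-final cluster /vb/, so it deletes. /geapetxeatapiavb/ → geapetxeatapiav.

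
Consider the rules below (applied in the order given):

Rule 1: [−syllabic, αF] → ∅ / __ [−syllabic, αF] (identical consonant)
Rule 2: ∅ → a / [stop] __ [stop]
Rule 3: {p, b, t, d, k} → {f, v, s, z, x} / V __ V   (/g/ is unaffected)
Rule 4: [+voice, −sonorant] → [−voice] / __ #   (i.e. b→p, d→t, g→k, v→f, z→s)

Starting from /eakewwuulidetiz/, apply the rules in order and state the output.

Rule 1 (degemination): /ww/ is a geminate; the first /w/ deletes. /eakewwuulidetiz/ → eakewuulidetiz.
Rule 2 (stop-cluster a-epenthesis): no segment meets the environment; /eakewuulidetiz/ is unchanged.
Rule 3 (intervocalic spirantization): /k/ is a stop between vowels /a/ and /e/, so it spirantizes to the fricative [x]. /d/ is a stop between vowels /i/ and /e/, so it spirantizes to the fricative [z]. /t/ is a stop between vowels /e/ and /i/, so it spirantizes to the fricative [s]. /eakewuulidetiz/ → eaxewuulizesiz.
Rule 4 (final devoicing): /z/ is a voiced obstruent in word-final position, so it devoices to [s]. /eaxewuulizesiz/ → eaxewuulizesis.

eaxewuulizesis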